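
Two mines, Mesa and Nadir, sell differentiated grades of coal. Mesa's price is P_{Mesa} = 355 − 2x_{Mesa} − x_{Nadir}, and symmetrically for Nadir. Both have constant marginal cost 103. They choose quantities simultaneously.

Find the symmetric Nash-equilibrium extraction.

Mine Mesa's profit: π = x_{Mesa}(355 − 2x_{Mesa} − x_{Nadir}) − 103x_{Mesa}.
∂π/∂x_{Mesa} = 252 − 4x_{Mesa} − x_{Nadir} = 0 ⇒ x_{Mesa} = 63 − 0.25x_{Nadir}.
The game is symmetric, so in equilibrium x_{Nadir} = x_{Mesa}: the reaction function gives 1.25x_{Mesa} = 63, hence x_{Mesa} = 50.4.

50.4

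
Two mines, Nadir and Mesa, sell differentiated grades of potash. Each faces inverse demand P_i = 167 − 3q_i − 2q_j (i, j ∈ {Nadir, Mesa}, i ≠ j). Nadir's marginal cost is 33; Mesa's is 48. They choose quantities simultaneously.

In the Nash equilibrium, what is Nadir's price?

86.0625

Mine Nadir's profit: π = q_{Nadir}(167 − 3q_{Nadir} − 2q_{Mesa}) − 33q_{Nadir}.
∂π/∂q_{Nadir} = 134 − 6q_{Nadir} − 2q_{Mesa} = 0 ⇒ q_{Nadir} = 67/3 − (1/3)q_{Mesa}.
Similarly q_{Mesa} = 119/6 − (1/3)q_{Nadir}.
Substituting the second reaction function into the first: q_{Nadir} = 67/3 − (1/3)(119/6 − (1/3)q_{Nadir}), which gives (8/9)q_{Nadir} = 283/18 ⇒ q_{Nadir} = 17.6875.
Then q_{Mesa} = 119/6 − (1/3)·17.6875 = 13.9375.
P_{Nadir} = 167 − 3·17.6875 − 2·13.9375 = 86.0625.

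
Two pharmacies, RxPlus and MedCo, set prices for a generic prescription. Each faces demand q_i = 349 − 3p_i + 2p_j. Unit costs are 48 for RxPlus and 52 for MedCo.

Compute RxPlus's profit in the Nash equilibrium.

17328

RxPlus's profit: π = (p_{RxPlus} − 48)(349 − 3p_{RxPlus} + 2p_{MedCo}).
∂π/∂p_{RxPlus} = 493 − 6p_{RxPlus} + 2p_{MedCo} = 0 ⇒ p_{RxPlus} = 493/6 + (1/3)p_{MedCo}.
Similarly p_{MedCo} = 505/6 + (1/3)p_{RxPlus}.
Solving the two reaction functions simultaneously: (1 − (1/3)(1/3))p_{RxPlus} = 493/6 + (1/3)·(505/6), so (8/9)p_{RxPlus} = 992/9 and p_{RxPlus} = 124.
Then p_{MedCo} = 505/6 + (1/3)·124 = 125.5.
q_{RxPlus} = 349 − 3·124 + 2·125.5 = 228.
Profit = (124 − 48)·228 = 17328.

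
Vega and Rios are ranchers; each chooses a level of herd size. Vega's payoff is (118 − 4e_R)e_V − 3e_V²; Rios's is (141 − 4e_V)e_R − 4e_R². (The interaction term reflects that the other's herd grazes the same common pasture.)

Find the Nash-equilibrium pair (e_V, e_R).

11.875, 11.6875

Expanding Vega's payoff: 118e_V − 4e_Re_V − 3e_V².
∂π/∂e_V = 118 − 4e_R − 6e_V = 0, so e_V = 59/3 − (2/3)e_R.
Likewise for Rios: e_R = 17.625 − 0.5e_V.
Solving the two reaction functions simultaneously: (1 − (−2/3)(−0.5))e_V = 59/3 − (2/3)·17.625, so (2/3)e_V = 95/12 and e_V = 11.875.
Then e_R = 17.625 − 0.5·11.875 = 11.6875.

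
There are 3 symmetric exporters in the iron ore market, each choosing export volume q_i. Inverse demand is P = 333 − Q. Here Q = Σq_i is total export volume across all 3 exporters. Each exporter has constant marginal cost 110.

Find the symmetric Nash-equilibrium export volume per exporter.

55.75

A representative exporter's profit is π_i = q_i(333 − Q) − 110q_i, with Q = q_i + Σ_{j≠i} q_j.
First-order condition: 223 − 2q_i − Σ_{j≠i} q_j = 0.
Imposing symmetry (q_j = q for all j) turns Σ_{j≠i} q_j into 2q, so 223 = 4q and q = 55.75.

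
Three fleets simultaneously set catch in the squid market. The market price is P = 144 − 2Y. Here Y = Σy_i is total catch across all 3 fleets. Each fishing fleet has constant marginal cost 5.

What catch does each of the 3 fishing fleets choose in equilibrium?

17.375

A representative fishing fleet's profit is π_i = y_i(144 − 2Y) − 5y_i, with Y = y_i + Σ_{j≠i} y_j.
First-order condition: 139 − 4y_i − 2Σ_{j≠i} y_j = 0.
With identical fishing fleets, set every y_j = y: then 139 − 4y − 4y = 0, i.e. y = 139/8 = 17.375.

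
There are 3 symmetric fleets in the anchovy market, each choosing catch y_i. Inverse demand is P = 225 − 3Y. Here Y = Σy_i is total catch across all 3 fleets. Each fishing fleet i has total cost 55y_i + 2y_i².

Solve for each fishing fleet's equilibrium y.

10.625

A representative fishing fleet's profit is π_i = y_i(225 − 3Y) − 55y_i − 2y_i², with Y = y_i + Σ_{j≠i} y_j.
First-order condition: 170 − 10y_i − 3Σ_{j≠i} y_j = 0.
With identical fishing fleets, set every y_j = y: then 170 − 10y − 6y = 0, i.e. y = 170/16 = 10.625.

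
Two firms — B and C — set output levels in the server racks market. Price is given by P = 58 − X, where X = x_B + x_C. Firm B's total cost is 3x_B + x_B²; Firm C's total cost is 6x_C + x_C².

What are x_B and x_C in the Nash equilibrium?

11.2, 10.2

Firm B's profit: π = x_B(58 − (x_B + x_C)) − 3x_B − x_B².
∂π/∂x_B = 55 − 4x_B − x_C = 0, so x_B = 13.75 − 0.25x_C.
By the same steps for C: x_C = 13 − 0.25x_B.
Substituting the second reaction function into the first: x_B = 13.75 − 0.25(13 − 0.25x_B), which gives 0.9375x_B = 10.5 ⇒ x_B = 11.2.
Then x_C = 13 − 0.25·11.2 = 10.2.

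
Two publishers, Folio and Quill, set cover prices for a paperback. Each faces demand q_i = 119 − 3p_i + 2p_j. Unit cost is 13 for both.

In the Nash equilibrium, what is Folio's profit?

2106.75

Folio's profit: π = (p_{Folio} − 13)(119 − 3p_{Folio} + 2p_{Quill}).
∂π/∂p_{Folio} = 158 − 6p_{Folio} + 2p_{Quill} = 0 ⇒ p_{Folio} = 79/3 + (1/3)p_{Quill}.
By symmetry p_{Quill} = p_{Folio}; substituting into the reaction function, (2/3)p_{Folio} = 79/3 and p_{Folio} = 39.5.
q_{Folio} = 119 − 3·39.5 + 2·39.5 = 79.5.
Profit = (39.5 − 13)·79.5 = 2106.75.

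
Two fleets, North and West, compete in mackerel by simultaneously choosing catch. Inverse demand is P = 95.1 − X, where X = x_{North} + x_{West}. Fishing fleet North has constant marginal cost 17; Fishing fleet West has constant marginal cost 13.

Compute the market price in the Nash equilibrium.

41.7

Fishing fleet North's profit: π = x_{North}(95.1 − (x_{North} + x_{West})) − 17x_{North}.
∂π/∂x_{North} = 78.1 − 2x_{North} − x_{West} = 0, so x_{North} = 39.05 − 0.5x_{West}.
By the same steps for West: x_{West} = 41.05 − 0.5x_{North}.
Plugging x_{West} into North's best response: x_{North} = 39.05 − 0.5(41.05 − 0.5x_{North}) ⇒ 0.75x_{North} = 18.525, so x_{North} = 24.7.
Then x_{West} = 41.05 − 0.5·24.7 = 28.7.
Equilibrium price: P = 95.1 − 53.4 = 41.7.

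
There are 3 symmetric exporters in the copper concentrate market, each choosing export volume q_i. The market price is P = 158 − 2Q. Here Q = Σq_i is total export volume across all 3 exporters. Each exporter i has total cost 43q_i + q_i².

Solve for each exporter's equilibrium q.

11.5

A representative exporter's profit is π_i = q_i(158 − 2Q) − 43q_i − q_i², with Q = q_i + Σ_{j≠i} q_j.
First-order condition: 115 − 6q_i − 2Σ_{j≠i} q_j = 0.
With identical exporters, set every q_j = q: then 115 − 6q − 4q = 0, i.e. q = 115/10 = 11.5.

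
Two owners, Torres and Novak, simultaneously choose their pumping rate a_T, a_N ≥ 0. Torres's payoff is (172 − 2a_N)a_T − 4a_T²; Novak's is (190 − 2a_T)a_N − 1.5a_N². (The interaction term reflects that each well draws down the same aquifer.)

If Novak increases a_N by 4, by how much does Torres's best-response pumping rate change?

-1

Expanding Torres's payoff: 172a_T − 2a_Na_T − 4a_T².
∂π/∂a_T = 172 − 2a_N − 8a_T = 0, so a_T = 21.5 − 0.25a_N.
The reaction-function slope is −0.25, so a 4-unit rise in a_N moves a_T by −0.25 × 4 = −1. Torres's best response falls — the actions are strategic substitutes.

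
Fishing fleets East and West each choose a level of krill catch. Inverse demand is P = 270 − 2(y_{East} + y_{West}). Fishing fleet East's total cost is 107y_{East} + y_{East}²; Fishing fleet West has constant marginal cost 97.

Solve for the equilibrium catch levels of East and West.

15.3, 35.6

Fishing fleet East's profit: π = y_{East}(270 − 2(y_{East} + y_{West})) − 107y_{East} − y_{East}².
∂π/∂y_{East} = 163 − 6y_{East} − 2y_{West} = 0, so y_{East} = 163/6 − (1/3)y_{West}.
For West: ∂π/∂y_{West} = 173 − 4y_{West} − 2y_{East} = 0 ⇒ y_{West} = 43.25 − 0.5y_{East}.
Substituting the second reaction function into the first: y_{East} = 163/6 − (1/3)(43.25 − 0.5y_{East}), which gives (5/6)y_{East} = 12.75 ⇒ y_{East} = 15.3.
Then y_{West} = 43.25 − 0.5·15.3 = 35.6.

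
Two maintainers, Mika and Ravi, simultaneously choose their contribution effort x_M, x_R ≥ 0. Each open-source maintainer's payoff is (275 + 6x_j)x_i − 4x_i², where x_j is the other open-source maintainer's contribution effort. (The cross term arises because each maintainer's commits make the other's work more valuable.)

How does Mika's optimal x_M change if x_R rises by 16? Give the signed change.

Mika's payoff is (275 + 6x_R)x_M − 4x_M².
∂π/∂x_M = 275 + 6x_R − 8x_M = 0, so x_M = 34.375 + 0.75x_R.
The reaction-function slope is 0.75, so a 16-unit rise in x_R moves x_M by 0.75 × 16 = 12. Mika's best response rises — the actions are strategic complements.

12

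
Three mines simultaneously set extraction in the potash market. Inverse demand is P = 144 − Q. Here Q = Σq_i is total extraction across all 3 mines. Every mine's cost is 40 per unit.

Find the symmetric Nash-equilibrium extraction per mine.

26

A representative mine's profit is π_i = q_i(144 − Q) − 40q_i, with Q = q_i + Σ_{j≠i} q_j.
First-order condition: 104 − 2q_i − Σ_{j≠i} q_j = 0.
In a symmetric equilibrium every mine chooses the same q, so Σ_{j≠i} q_j = 2q. The condition becomes 104 − 4q = 0, giving q = 104/4 = 26.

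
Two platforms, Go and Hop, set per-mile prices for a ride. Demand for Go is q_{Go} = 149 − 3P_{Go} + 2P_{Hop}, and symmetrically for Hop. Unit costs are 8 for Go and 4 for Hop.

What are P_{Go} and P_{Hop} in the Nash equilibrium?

42.5, 41

Go's profit: π = (P_{Go} − 8)(149 − 3P_{Go} + 2P_{Hop}).
∂π/∂P_{Go} = 173 − 6P_{Go} + 2P_{Hop} = 0 ⇒ P_{Go} = 173/6 + (1/3)P_{Hop}.
Similarly P_{Hop} = 161/6 + (1/3)P_{Go}.
Substituting the second reaction function into the first: P_{Go} = 173/6 + (1/3)(161/6 + (1/3)P_{Go}), which gives (8/9)P_{Go} = 340/9 ⇒ P_{Go} = 42.5.
Then P_{Hop} = 161/6 + (1/3)·42.5 = 41.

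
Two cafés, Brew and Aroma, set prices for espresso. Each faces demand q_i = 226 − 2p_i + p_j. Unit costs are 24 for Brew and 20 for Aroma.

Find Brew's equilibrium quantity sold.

133.6

Brew's profit: π = (p_{Brew} − 24)(226 − 2p_{Brew} + p_{Aroma}).
∂π/∂p_{Brew} = 274 − 4p_{Brew} + p_{Aroma} = 0 ⇒ p_{Brew} = 68.5 + 0.25p_{Aroma}.
Similarly p_{Aroma} = 66.5 + 0.25p_{Brew}.
Solving the two reaction functions simultaneously: (1 − (0.25)(0.25))p_{Brew} = 68.5 + 0.25·66.5, so 0.9375p_{Brew} = 85.125 and p_{Brew} = 90.8.
Then p_{Aroma} = 66.5 + 0.25·90.8 = 89.2.
q_{Brew} = 226 − 2·90.8 + 89.2 = 133.6.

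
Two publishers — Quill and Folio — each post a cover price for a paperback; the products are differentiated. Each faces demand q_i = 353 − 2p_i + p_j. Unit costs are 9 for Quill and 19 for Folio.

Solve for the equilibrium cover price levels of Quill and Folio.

125, 129

Quill's profit: π = (p_{Quill} − 9)(353 − 2p_{Quill} + p_{Folio}).
∂π/∂p_{Quill} = 371 − 4p_{Quill} + p_{Folio} = 0 ⇒ p_{Quill} = 92.75 + 0.25p_{Folio}.
Similarly p_{Folio} = 97.75 + 0.25p_{Quill}.
Solving the two reaction functions simultaneously: (1 − (0.25)(0.25))p_{Quill} = 92.75 + 0.25·97.75, so 0.9375p_{Quill} = 117.1875 and p_{Quill} = 125.
Then p_{Folio} = 97.75 + 0.25·125 = 129.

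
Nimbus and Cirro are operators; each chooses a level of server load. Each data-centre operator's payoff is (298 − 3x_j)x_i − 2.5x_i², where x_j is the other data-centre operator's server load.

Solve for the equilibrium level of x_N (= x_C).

37.25

Nimbus's payoff is (298 − 3x_C)x_N − 2.5x_N².
∂π/∂x_N = 298 − 3x_C − 5x_N = 0, so x_N = 59.6 − 0.6x_C.
The game is symmetric, so in equilibrium x_C = x_N: the reaction function gives 1.6x_N = 59.6, hence x_N = 37.25.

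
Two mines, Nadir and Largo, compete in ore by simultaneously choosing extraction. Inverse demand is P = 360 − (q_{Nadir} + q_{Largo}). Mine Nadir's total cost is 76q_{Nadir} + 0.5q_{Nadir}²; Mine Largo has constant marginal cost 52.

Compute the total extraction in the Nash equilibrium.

Mine Nadir's profit: π = q_{Nadir}(360 − (q_{Nadir} + q_{Largo})) − 76q_{Nadir} − 0.5q_{Nadir}².
∂π/∂q_{Nadir} = 284 − 3q_{Nadir} − q_{Largo} = 0, so q_{Nadir} = 284/3 − (1/3)q_{Largo}.
For Largo: ∂π/∂q_{Largo} = 308 − 2q_{Largo} − q_{Nadir} = 0 ⇒ q_{Largo} = 154 − 0.5q_{Nadir}.
Plugging q_{Largo} into Nadir's best response: q_{Nadir} = 284/3 − (1/3)(154 − 0.5q_{Nadir}) ⇒ (5/6)q_{Nadir} = 130/3, so q_{Nadir} = 52.
Then q_{Largo} = 154 − 0.5·52 = 128.
Total extraction: 52 + 128 = 180.

180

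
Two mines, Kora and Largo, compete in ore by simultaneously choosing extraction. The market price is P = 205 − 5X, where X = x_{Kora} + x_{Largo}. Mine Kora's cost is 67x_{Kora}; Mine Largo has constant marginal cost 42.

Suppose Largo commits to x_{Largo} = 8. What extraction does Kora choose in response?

Mine Kora's profit: π = x_{Kora}(205 − 5(x_{Kora} + x_{Largo})) − 67x_{Kora}.
∂π/∂x_{Kora} = 138 − 10x_{Kora} − 5x_{Largo} = 0, so x_{Kora} = 13.8 − 0.5x_{Largo}.
At x_{Largo} = 8: x_{Kora} = 13.8 − 0.5·8 = 9.8.

9.8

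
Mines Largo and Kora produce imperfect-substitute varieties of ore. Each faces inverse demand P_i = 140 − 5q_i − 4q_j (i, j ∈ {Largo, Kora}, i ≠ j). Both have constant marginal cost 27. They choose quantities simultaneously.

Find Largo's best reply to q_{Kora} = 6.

8.9

Mine Largo's profit: π = q_{Largo}(140 − 5q_{Largo} − 4q_{Kora}) − 27q_{Largo}.
∂π/∂q_{Largo} = 113 − 10q_{Largo} − 4q_{Kora} = 0 ⇒ q_{Largo} = 11.3 − 0.4q_{Kora}.
At q_{Kora} = 6: q_{Largo} = 11.3 − 0.4·6 = 8.9.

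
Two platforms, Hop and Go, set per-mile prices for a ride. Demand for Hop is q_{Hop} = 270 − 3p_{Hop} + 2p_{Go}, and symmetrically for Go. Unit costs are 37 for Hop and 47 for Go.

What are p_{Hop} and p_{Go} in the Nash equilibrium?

97.125, 100.875

Hop's profit: π = (p_{Hop} − 37)(270 − 3p_{Hop} + 2p_{Go}).
∂π/∂p_{Hop} = 381 − 6p_{Hop} + 2p_{Go} = 0 ⇒ p_{Hop} = 63.5 + (1/3)p_{Go}.
Similarly p_{Go} = 68.5 + (1/3)p_{Hop}.
Substituting the second reaction function into the first: p_{Hop} = 63.5 + (1/3)(68.5 + (1/3)p_{Hop}), which gives (8/9)p_{Hop} = 259/3 ⇒ p_{Hop} = 97.125.
Then p_{Go} = 68.5 + (1/3)·97.125 = 100.875.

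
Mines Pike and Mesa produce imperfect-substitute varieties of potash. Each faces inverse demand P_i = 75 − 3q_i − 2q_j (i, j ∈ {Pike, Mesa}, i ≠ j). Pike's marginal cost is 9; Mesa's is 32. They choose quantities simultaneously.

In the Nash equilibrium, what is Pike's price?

38.0625

Mine Pike's profit: π = q_{Pike}(75 − 3q_{Pike} − 2q_{Mesa}) − 9q_{Pike}.
∂π/∂q_{Pike} = 66 − 6q_{Pike} − 2q_{Mesa} = 0 ⇒ q_{Pike} = 11 − (1/3)q_{Mesa}.
Similarly q_{Mesa} = 43/6 − (1/3)q_{Pike}.
Plugging q_{Mesa} into Pike's best response: q_{Pike} = 11 − (1/3)(43/6 − (1/3)q_{Pike}) ⇒ (8/9)q_{Pike} = 155/18, so q_{Pike} = 9.6875.
Then q_{Mesa} = 43/6 − (1/3)·9.6875 = 3.9375.
P_{Pike} = 75 − 3·9.6875 − 2·3.9375 = 38.0625.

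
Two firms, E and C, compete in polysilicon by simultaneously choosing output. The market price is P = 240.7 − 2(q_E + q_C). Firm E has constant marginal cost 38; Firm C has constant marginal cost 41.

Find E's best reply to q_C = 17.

42.175

Firm E's profit: π = q_E(240.7 − 2(q_E + q_C)) − 38q_E.
∂π/∂q_E = 202.7 − 4q_E − 2q_C = 0, so q_E = 50.675 − 0.5q_C.
At q_C = 17: q_E = 50.675 − 0.5·17 = 42.175.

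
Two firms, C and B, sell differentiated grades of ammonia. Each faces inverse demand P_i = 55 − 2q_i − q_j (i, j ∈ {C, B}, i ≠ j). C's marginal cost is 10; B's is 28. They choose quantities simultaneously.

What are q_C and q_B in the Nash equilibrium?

Firm C's profit: π = q_C(55 − 2q_C − q_B) − 10q_C.
∂π/∂q_C = 45 − 4q_C − q_B = 0 ⇒ q_C = 11.25 − 0.25q_B.
Similarly q_B = 6.75 − 0.25q_C.
Plugging q_B into C's best response: q_C = 11.25 − 0.25(6.75 − 0.25q_C) ⇒ 0.9375q_C = 9.5625, so q_C = 10.2.
Then q_B = 6.75 − 0.25·10.2 = 4.2.

10.2, 4.2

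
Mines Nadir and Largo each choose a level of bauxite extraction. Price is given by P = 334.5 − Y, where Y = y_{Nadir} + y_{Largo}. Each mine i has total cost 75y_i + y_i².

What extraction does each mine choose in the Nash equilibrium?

Mine Nadir's profit: π = y_{Nadir}(334.5 − (y_{Nadir} + y_{Largo})) − 75y_{Nadir} − y_{Nadir}².
∂π/∂y_{Nadir} = 259.5 − 4y_{Nadir} − y_{Largo} = 0, so y_{Nadir} = 64.875 − 0.25y_{Largo}.
Setting y_{Nadir} = y_{Largo} in the reaction function: y_{Nadir} = 64.875 − 0.25y_{Nadir}, so y_{Nadir} = 64.875 / 1.25 = 51.9.

51.9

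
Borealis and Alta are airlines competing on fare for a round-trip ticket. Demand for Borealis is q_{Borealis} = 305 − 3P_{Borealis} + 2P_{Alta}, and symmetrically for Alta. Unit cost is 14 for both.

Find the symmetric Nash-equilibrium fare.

86.75

Borealis's profit: π = (P_{Borealis} − 14)(305 − 3P_{Borealis} + 2P_{Alta}).
∂π/∂P_{Borealis} = 347 − 6P_{Borealis} + 2P_{Alta} = 0 ⇒ P_{Borealis} = 347/6 + (1/3)P_{Alta}.
Setting P_{Borealis} = P_{Alta} in the reaction function: P_{Borealis} = 347/6 + (1/3)P_{Borealis}, so P_{Borealis} = (347/6) / (2/3) = 86.75.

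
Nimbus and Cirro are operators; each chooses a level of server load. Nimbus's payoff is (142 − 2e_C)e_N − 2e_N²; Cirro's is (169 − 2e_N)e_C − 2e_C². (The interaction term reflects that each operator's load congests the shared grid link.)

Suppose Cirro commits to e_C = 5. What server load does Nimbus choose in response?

Expanding Nimbus's payoff: 142e_N − 2e_Ce_N − 2e_N².
∂π/∂e_N = 142 − 2e_C − 4e_N = 0, so e_N = 35.5 − 0.5e_C.
At e_C = 5: e_N = 35.5 − 0.5·5 = 33.

33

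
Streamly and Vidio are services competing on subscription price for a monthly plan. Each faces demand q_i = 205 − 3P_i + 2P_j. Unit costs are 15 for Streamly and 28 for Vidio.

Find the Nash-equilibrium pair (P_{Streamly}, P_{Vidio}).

64.9375, 69.8125

Streamly's profit: π = (P_{Streamly} − 15)(205 − 3P_{Streamly} + 2P_{Vidio}).
∂π/∂P_{Streamly} = 250 − 6P_{Streamly} + 2P_{Vidio} = 0 ⇒ P_{Streamly} = 125/3 + (1/3)P_{Vidio}.
Similarly P_{Vidio} = 289/6 + (1/3)P_{Streamly}.
Substituting the second reaction function into the first: P_{Streamly} = 125/3 + (1/3)(289/6 + (1/3)P_{Streamly}), which gives (8/9)P_{Streamly} = 1039/18 ⇒ P_{Streamly} = 64.9375.
Then P_{Vidio} = 289/6 + (1/3)·64.9375 = 69.8125.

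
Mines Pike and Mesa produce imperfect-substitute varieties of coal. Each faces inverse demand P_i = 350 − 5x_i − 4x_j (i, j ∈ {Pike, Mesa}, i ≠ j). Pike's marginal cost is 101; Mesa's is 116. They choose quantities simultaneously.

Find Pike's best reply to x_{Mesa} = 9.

Mine Pike's profit: π = x_{Pike}(350 − 5x_{Pike} − 4x_{Mesa}) − 101x_{Pike}.
∂π/∂x_{Pike} = 249 − 10x_{Pike} − 4x_{Mesa} = 0 ⇒ x_{Pike} = 24.9 − 0.4x_{Mesa}.
At x_{Mesa} = 9: x_{Pike} = 24.9 − 0.4·9 = 21.3.

21.3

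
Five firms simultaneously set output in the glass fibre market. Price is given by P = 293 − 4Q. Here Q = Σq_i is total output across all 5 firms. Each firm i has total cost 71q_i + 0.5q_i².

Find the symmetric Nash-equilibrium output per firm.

A representative firm's profit is π_i = q_i(293 − 4Q) − 71q_i − 0.5q_i², with Q = q_i + Σ_{j≠i} q_j.
First-order condition: 222 − 9q_i − 4Σ_{j≠i} q_j = 0.
In a symmetric equilibrium every firm chooses the same q, so Σ_{j≠i} q_j = 4q. The condition becomes 222 − 25q = 0, giving q = 222/25 = 8.88.

8.88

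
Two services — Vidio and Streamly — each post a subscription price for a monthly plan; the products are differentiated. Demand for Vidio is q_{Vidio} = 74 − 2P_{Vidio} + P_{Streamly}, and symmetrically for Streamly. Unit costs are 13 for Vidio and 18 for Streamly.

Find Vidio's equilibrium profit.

Vidio's profit: π = (P_{Vidio} − 13)(74 − 2P_{Vidio} + P_{Streamly}).
∂π/∂P_{Vidio} = 100 − 4P_{Vidio} + P_{Streamly} = 0 ⇒ P_{Vidio} = 25 + 0.25P_{Streamly}.
Similarly P_{Streamly} = 27.5 + 0.25P_{Vidio}.
Substituting the second reaction function into the first: P_{Vidio} = 25 + 0.25(27.5 + 0.25P_{Vidio}), which gives 0.9375P_{Vidio} = 31.875 ⇒ P_{Vidio} = 34.
Then P_{Streamly} = 27.5 + 0.25·34 = 36.
q_{Vidio} = 74 − 2·34 + 36 = 42.
Profit = (34 − 13)·42 = 882.

882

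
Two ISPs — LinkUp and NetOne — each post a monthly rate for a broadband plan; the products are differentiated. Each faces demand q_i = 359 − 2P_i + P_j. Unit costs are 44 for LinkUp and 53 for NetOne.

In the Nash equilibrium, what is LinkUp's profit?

LinkUp's profit: π = (P_{LinkUp} − 44)(359 − 2P_{LinkUp} + P_{NetOne}).
∂π/∂P_{LinkUp} = 447 − 4P_{LinkUp} + P_{NetOne} = 0 ⇒ P_{LinkUp} = 111.75 + 0.25P_{NetOne}.
Similarly P_{NetOne} = 116.25 + 0.25P_{LinkUp}.
Plugging P_{NetOne} into LinkUp's best response: P_{LinkUp} = 111.75 + 0.25(116.25 + 0.25P_{LinkUp}) ⇒ 0.9375P_{LinkUp} = 140.8125, so P_{LinkUp} = 150.2.
Then P_{NetOne} = 116.25 + 0.25·150.2 = 153.8.
q_{LinkUp} = 359 − 2·150.2 + 153.8 = 212.4.
Profit = (150.2 − 44)·212.4 = 22556.88.

22556.88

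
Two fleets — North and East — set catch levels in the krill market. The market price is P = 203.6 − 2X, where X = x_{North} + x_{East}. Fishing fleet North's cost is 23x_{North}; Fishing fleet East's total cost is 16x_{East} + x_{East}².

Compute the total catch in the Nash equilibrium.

54.88

Fishing fleet North's profit: π = x_{North}(203.6 − 2(x_{North} + x_{East})) − 23x_{North}.
∂π/∂x_{North} = 180.6 − 4x_{North} − 2x_{East} = 0, so x_{North} = 45.15 − 0.5x_{East}.
For East: ∂π/∂x_{East} = 187.6 − 6x_{East} − 2x_{North} = 0 ⇒ x_{East} = 469/15 − (1/3)x_{North}.
Substituting the second reaction function into the first: x_{North} = 45.15 − 0.5(469/15 − (1/3)x_{North}), which gives (5/6)x_{North} = 1771/60 ⇒ x_{North} = 35.42.
Then x_{East} = 469/15 − (1/3)·35.42 = 19.46.
Total catch: 35.42 + 19.46 = 54.88.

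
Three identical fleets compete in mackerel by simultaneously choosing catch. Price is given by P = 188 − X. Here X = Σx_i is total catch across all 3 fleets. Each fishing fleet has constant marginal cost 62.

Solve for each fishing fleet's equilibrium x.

A representative fishing fleet's profit is π_i = x_i(188 − X) − 62x_i, with X = x_i + Σ_{j≠i} x_j.
First-order condition: 126 − 2x_i − Σ_{j≠i} x_j = 0.
With identical fishing fleets, set every x_j = x: then 126 − 2x − 2x = 0, i.e. x = 126/4 = 31.5.

31.5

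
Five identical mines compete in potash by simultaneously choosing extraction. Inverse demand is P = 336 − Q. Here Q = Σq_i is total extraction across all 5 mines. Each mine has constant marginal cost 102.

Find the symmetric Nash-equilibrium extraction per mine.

A representative mine's profit is π_i = q_i(336 − Q) − 102q_i, with Q = q_i + Σ_{j≠i} q_j.
First-order condition: 234 − 2q_i − Σ_{j≠i} q_j = 0.
With identical mines, set every q_j = q: then 234 − 2q − 4q = 0, i.e. q = 234/6 = 39.

39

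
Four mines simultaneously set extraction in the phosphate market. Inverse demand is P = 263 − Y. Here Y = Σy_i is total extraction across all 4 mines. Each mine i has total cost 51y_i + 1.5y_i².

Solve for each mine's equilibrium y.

A representative mine's profit is π_i = y_i(263 − Y) − 51y_i − 1.5y_i², with Y = y_i + Σ_{j≠i} y_j.
First-order condition: 212 − 5y_i − Σ_{j≠i} y_j = 0.
In a symmetric equilibrium every mine chooses the same y, so Σ_{j≠i} y_j = 3y. The condition becomes 212 − 8y = 0, giving y = 212/8 = 26.5.

26.5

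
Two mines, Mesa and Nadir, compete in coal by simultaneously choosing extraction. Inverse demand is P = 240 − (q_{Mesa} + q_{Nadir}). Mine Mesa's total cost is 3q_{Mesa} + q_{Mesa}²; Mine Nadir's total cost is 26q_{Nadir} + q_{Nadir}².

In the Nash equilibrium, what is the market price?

Mine Mesa's profit: π = q_{Mesa}(240 − (q_{Mesa} + q_{Nadir})) − 3q_{Mesa} − q_{Mesa}².
∂π/∂q_{Mesa} = 237 − 4q_{Mesa} − q_{Nadir} = 0, so q_{Mesa} = 59.25 − 0.25q_{Nadir}.
By the same steps for Nadir: q_{Nadir} = 53.5 − 0.25q_{Mesa}.
Plugging q_{Nadir} into Mesa's best response: q_{Mesa} = 59.25 − 0.25(53.5 − 0.25q_{Mesa}) ⇒ 0.9375q_{Mesa} = 45.875, so q_{Mesa} = 734/15.
Then q_{Nadir} = 53.5 − 0.25·(734/15) = 619/15.
Equilibrium price: P = 240 − 90.2 = 149.8.

149.8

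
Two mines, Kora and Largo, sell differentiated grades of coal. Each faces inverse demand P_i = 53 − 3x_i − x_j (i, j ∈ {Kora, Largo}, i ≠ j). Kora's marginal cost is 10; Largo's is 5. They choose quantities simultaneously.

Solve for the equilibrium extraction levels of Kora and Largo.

Mine Kora's profit: π = x_{Kora}(53 − 3x_{Kora} − x_{Largo}) − 10x_{Kora}.
∂π/∂x_{Kora} = 43 − 6x_{Kora} − x_{Largo} = 0 ⇒ x_{Kora} = 43/6 − (1/6)x_{Largo}.
Similarly x_{Largo} = 8 − (1/6)x_{Kora}.
Plugging x_{Largo} into Kora's best response: x_{Kora} = 43/6 − (1/6)(8 − (1/6)x_{Kora}) ⇒ (35/36)x_{Kora} = 35/6, so x_{Kora} = 6.
Then x_{Largo} = 8 − (1/6)·6 = 7.

6, 7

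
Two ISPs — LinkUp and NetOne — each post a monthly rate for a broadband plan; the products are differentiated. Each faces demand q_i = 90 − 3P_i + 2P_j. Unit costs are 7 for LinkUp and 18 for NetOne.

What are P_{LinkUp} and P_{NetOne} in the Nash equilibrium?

29.8125, 33.9375

LinkUp's profit: π = (P_{LinkUp} − 7)(90 − 3P_{LinkUp} + 2P_{NetOne}).
∂π/∂P_{LinkUp} = 111 − 6P_{LinkUp} + 2P_{NetOne} = 0 ⇒ P_{LinkUp} = 18.5 + (1/3)P_{NetOne}.
Similarly P_{NetOne} = 24 + (1/3)P_{LinkUp}.
Plugging P_{NetOne} into LinkUp's best response: P_{LinkUp} = 18.5 + (1/3)(24 + (1/3)P_{LinkUp}) ⇒ (8/9)P_{LinkUp} = 26.5, so P_{LinkUp} = 29.8125.
Then P_{NetOne} = 24 + (1/3)·29.8125 = 33.9375.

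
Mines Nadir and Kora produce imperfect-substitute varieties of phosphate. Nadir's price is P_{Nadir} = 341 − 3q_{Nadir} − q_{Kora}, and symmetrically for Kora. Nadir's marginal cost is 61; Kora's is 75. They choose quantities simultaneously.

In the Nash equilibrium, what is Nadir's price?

182.2

Mine Nadir's profit: π = q_{Nadir}(341 − 3q_{Nadir} − q_{Kora}) − 61q_{Nadir}.
∂π/∂q_{Nadir} = 280 − 6q_{Nadir} − q_{Kora} = 0 ⇒ q_{Nadir} = 140/3 − (1/6)q_{Kora}.
Similarly q_{Kora} = 133/3 − (1/6)q_{Nadir}.
Substituting the second reaction function into the first: q_{Nadir} = 140/3 − (1/6)(133/3 − (1/6)q_{Nadir}), which gives (35/36)q_{Nadir} = 707/18 ⇒ q_{Nadir} = 40.4.
Then q_{Kora} = 133/3 − (1/6)·40.4 = 37.6.
P_{Nadir} = 341 − 3·40.4 − 37.6 = 182.2.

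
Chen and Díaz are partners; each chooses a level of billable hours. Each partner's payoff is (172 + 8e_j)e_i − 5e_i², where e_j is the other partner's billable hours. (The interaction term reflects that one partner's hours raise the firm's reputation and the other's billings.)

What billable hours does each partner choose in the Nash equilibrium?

Chen's payoff is (172 + 8e_D)e_C − 5e_C².
∂π/∂e_C = 172 + 8e_D − 10e_C = 0, so e_C = 17.2 + 0.8e_D.
Setting e_C = e_D in the reaction function: e_C = 17.2 + 0.8e_C, so e_C = 17.2 / 0.2 = 86.

86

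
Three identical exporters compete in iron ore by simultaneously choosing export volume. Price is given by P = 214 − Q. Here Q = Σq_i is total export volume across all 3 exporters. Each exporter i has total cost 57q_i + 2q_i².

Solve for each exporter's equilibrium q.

19.625

A representative exporter's profit is π_i = q_i(214 − Q) − 57q_i − 2q_i², with Q = q_i + Σ_{j≠i} q_j.
First-order condition: 157 − 6q_i − Σ_{j≠i} q_j = 0.
Imposing symmetry (q_j = q for all j) turns Σ_{j≠i} q_j into 2q, so 157 = 8q and q = 19.625.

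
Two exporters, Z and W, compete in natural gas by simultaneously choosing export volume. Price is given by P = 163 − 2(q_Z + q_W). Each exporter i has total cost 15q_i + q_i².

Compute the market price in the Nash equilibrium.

Exporter Z's profit: π = q_Z(163 − 2(q_Z + q_W)) − 15q_Z − q_Z².
∂π/∂q_Z = 148 − 6q_Z − 2q_W = 0, so q_Z = 74/3 − (1/3)q_W.
Setting q_Z = q_W in the reaction function: q_Z = 74/3 − (1/3)q_Z, so q_Z = (74/3) / (4/3) = 18.5.
Equilibrium price: P = 163 − 2·37 = 89.

89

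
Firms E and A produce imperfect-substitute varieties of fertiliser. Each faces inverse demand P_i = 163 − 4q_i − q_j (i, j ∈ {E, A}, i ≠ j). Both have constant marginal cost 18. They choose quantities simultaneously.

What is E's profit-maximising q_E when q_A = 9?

17

Firm E's profit: π = q_E(163 − 4q_E − q_A) − 18q_E.
∂π/∂q_E = 145 − 8q_E − q_A = 0 ⇒ q_E = 18.125 − 0.125q_A.
At q_A = 9: q_E = 18.125 − 0.125·9 = 17.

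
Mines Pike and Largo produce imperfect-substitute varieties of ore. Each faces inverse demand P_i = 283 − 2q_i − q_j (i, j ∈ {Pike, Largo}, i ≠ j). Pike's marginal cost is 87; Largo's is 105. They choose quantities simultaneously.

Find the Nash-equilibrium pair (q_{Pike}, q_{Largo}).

40.4, 34.4

Mine Pike's profit: π = q_{Pike}(283 − 2q_{Pike} − q_{Largo}) − 87q_{Pike}.
∂π/∂q_{Pike} = 196 − 4q_{Pike} − q_{Largo} = 0 ⇒ q_{Pike} = 49 − 0.25q_{Largo}.
Similarly q_{Largo} = 44.5 − 0.25q_{Pike}.
Substituting the second reaction function into the first: q_{Pike} = 49 − 0.25(44.5 − 0.25q_{Pike}), which gives 0.9375q_{Pike} = 37.875 ⇒ q_{Pike} = 40.4.
Then q_{Largo} = 44.5 − 0.25·40.4 = 34.4.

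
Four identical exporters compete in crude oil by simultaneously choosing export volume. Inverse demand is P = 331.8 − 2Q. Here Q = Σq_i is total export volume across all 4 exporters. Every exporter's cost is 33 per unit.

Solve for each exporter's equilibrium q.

29.88

A representative exporter's profit is π_i = q_i(331.8 − 2Q) − 33q_i, with Q = q_i + Σ_{j≠i} q_j.
First-order condition: 298.8 − 4q_i − 2Σ_{j≠i} q_j = 0.
Imposing symmetry (q_j = q for all j) turns Σ_{j≠i} q_j into 3q, so 298.8 = 10q and q = 29.88.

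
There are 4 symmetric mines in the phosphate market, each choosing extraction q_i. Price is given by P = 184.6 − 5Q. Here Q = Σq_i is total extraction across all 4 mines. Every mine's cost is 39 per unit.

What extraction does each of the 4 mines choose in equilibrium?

5.824

A representative mine's profit is π_i = q_i(184.6 − 5Q) − 39q_i, with Q = q_i + Σ_{j≠i} q_j.
First-order condition: 145.6 − 10q_i − 5Σ_{j≠i} q_j = 0.
Imposing symmetry (q_j = q for all j) turns Σ_{j≠i} q_j into 3q, so 145.6 = 25q and q = 5.824.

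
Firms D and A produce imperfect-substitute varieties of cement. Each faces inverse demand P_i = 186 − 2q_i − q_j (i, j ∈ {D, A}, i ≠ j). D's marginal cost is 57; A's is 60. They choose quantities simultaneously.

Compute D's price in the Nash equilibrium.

Firm D's profit: π = q_D(186 − 2q_D − q_A) − 57q_D.
∂π/∂q_D = 129 − 4q_D − q_A = 0 ⇒ q_D = 32.25 − 0.25q_A.
Similarly q_A = 31.5 − 0.25q_D.
Substituting the second reaction function into the first: q_D = 32.25 − 0.25(31.5 − 0.25q_D), which gives 0.9375q_D = 24.375 ⇒ q_D = 26.
Then q_A = 31.5 − 0.25·26 = 25.
P_D = 186 − 2·26 − 25 = 109.

109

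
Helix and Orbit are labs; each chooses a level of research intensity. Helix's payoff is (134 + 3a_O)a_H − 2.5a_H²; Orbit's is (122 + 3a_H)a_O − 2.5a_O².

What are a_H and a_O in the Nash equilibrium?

64.75, 63.25

Expanding Helix's payoff: 134a_H + 3a_Oa_H − 2.5a_H².
∂π/∂a_H = 134 + 3a_O − 5a_H = 0, so a_H = 26.8 + 0.6a_O.
Likewise for Orbit: a_O = 24.4 + 0.6a_H.
Solving the two reaction functions simultaneously: (1 − (0.6)(0.6))a_H = 26.8 + 0.6·24.4, so 0.64a_H = 41.44 and a_H = 64.75.
Then a_O = 24.4 + 0.6·64.75 = 63.25.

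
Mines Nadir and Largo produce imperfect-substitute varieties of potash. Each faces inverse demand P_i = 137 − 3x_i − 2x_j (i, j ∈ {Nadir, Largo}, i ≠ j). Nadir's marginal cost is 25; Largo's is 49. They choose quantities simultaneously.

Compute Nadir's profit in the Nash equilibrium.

720.75

Mine Nadir's profit: π = x_{Nadir}(137 − 3x_{Nadir} − 2x_{Largo}) − 25x_{Nadir}.
∂π/∂x_{Nadir} = 112 − 6x_{Nadir} − 2x_{Largo} = 0 ⇒ x_{Nadir} = 56/3 − (1/3)x_{Largo}.
Similarly x_{Largo} = 44/3 − (1/3)x_{Nadir}.
Solving the two reaction functions simultaneously: (1 − (−1/3)(−1/3))x_{Nadir} = 56/3 − (1/3)·(44/3), so (8/9)x_{Nadir} = 124/9 and x_{Nadir} = 15.5.
Then x_{Largo} = 44/3 − (1/3)·15.5 = 9.5.
P_{Nadir} = 137 − 3·15.5 − 2·9.5 = 71.5.
Profit = (71.5 − 25)·15.5 = 720.75.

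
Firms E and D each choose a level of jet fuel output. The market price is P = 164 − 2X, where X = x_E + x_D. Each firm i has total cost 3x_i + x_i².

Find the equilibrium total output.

Firm E's profit: π = x_E(164 − 2(x_E + x_D)) − 3x_E − x_E².
∂π/∂x_E = 161 − 6x_E − 2x_D = 0, so x_E = 161/6 − (1/3)x_D.
Setting x_E = x_D in the reaction function: x_E = 161/6 − (1/3)x_E, so x_E = (161/6) / (4/3) = 20.125.
Total output: 20.125 + 20.125 = 40.25.

40.25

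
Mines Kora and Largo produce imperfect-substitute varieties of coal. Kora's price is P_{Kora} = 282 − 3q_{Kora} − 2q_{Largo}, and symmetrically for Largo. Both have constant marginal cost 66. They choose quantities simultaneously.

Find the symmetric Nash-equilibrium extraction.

Mine Kora's profit: π = q_{Kora}(282 − 3q_{Kora} − 2q_{Largo}) − 66q_{Kora}.
∂π/∂q_{Kora} = 216 − 6q_{Kora} − 2q_{Largo} = 0 ⇒ q_{Kora} = 36 − (1/3)q_{Largo}.
The game is symmetric, so in equilibrium q_{Largo} = q_{Kora}: the reaction function gives (4/3)q_{Kora} = 36, hence q_{Kora} = 27.

27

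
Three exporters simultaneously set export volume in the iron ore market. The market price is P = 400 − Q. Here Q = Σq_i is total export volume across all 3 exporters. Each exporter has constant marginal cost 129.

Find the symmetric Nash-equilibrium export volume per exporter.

67.75

A representative exporter's profit is π_i = q_i(400 − Q) − 129q_i, with Q = q_i + Σ_{j≠i} q_j.
First-order condition: 271 − 2q_i − Σ_{j≠i} q_j = 0.
With identical exporters, set every q_j = q: then 271 − 2q − 2q = 0, i.e. q = 271/4 = 67.75.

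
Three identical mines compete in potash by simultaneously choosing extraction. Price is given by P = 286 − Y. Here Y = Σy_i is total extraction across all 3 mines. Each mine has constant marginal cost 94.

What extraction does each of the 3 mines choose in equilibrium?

A representative mine's profit is π_i = y_i(286 − Y) − 94y_i, with Y = y_i + Σ_{j≠i} y_j.
First-order condition: 192 − 2y_i − Σ_{j≠i} y_j = 0.
Imposing symmetry (y_j = y for all j) turns Σ_{j≠i} y_j into 2y, so 192 = 4y and y = 48.

48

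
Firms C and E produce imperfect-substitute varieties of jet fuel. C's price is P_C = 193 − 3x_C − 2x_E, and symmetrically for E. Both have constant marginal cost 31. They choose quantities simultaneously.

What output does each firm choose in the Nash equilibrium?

20.25

Firm C's profit: π = x_C(193 − 3x_C − 2x_E) − 31x_C.
∂π/∂x_C = 162 − 6x_C − 2x_E = 0 ⇒ x_C = 27 − (1/3)x_E.
By symmetry x_E = x_C; substituting into the reaction function, (4/3)x_C = 27 and x_C = 20.25.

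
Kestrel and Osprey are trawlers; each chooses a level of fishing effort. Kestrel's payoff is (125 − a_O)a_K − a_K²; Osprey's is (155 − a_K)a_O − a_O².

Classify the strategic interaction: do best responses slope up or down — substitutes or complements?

Expanding Kestrel's payoff: 125a_K − a_Oa_K − a_K².
∂π/∂a_K = 125 − a_O − 2a_K = 0, so a_K = 62.5 − 0.5a_O.
The best-response slope da_K/da_O = −0.5 < 0: the reaction function is downward-sloping, so the choices are strategic substitutes.

strategic substitutes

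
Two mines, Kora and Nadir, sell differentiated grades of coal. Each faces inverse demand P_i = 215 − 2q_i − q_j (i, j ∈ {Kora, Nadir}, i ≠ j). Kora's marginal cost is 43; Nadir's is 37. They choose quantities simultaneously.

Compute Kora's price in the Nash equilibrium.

111

Mine Kora's profit: π = q_{Kora}(215 − 2q_{Kora} − q_{Nadir}) − 43q_{Kora}.
∂π/∂q_{Kora} = 172 − 4q_{Kora} − q_{Nadir} = 0 ⇒ q_{Kora} = 43 − 0.25q_{Nadir}.
Similarly q_{Nadir} = 44.5 − 0.25q_{Kora}.
Solving the two reaction functions simultaneously: (1 − (−0.25)(−0.25))q_{Kora} = 43 − 0.25·44.5, so 0.9375q_{Kora} = 31.875 and q_{Kora} = 34.
Then q_{Nadir} = 44.5 − 0.25·34 = 36.
P_{Kora} = 215 − 2·34 − 36 = 111.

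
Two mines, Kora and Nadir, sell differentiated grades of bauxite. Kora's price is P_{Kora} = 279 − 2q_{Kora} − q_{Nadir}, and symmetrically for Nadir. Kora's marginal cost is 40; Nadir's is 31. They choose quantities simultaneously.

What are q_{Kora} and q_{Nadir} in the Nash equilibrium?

Mine Kora's profit: π = q_{Kora}(279 − 2q_{Kora} − q_{Nadir}) − 40q_{Kora}.
∂π/∂q_{Kora} = 239 − 4q_{Kora} − q_{Nadir} = 0 ⇒ q_{Kora} = 59.75 − 0.25q_{Nadir}.
Similarly q_{Nadir} = 62 − 0.25q_{Kora}.
Plugging q_{Nadir} into Kora's best response: q_{Kora} = 59.75 − 0.25(62 − 0.25q_{Kora}) ⇒ 0.9375q_{Kora} = 44.25, so q_{Kora} = 47.2.
Then q_{Nadir} = 62 − 0.25·47.2 = 50.2.

47.2, 50.2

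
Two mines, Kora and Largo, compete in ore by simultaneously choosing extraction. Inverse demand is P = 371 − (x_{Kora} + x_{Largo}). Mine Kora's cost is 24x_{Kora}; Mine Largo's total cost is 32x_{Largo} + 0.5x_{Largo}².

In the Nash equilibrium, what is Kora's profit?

Mine Kora's profit: π = x_{Kora}(371 − (x_{Kora} + x_{Largo})) − 24x_{Kora}.
∂π/∂x_{Kora} = 347 − 2x_{Kora} − x_{Largo} = 0, so x_{Kora} = 173.5 − 0.5x_{Largo}.
For Largo: ∂π/∂x_{Largo} = 339 − 3x_{Largo} − x_{Kora} = 0 ⇒ x_{Largo} = 113 − (1/3)x_{Kora}.
Plugging x_{Largo} into Kora's best response: x_{Kora} = 173.5 − 0.5(113 − (1/3)x_{Kora}) ⇒ (5/6)x_{Kora} = 117, so x_{Kora} = 140.4.
Then x_{Largo} = 113 − (1/3)·140.4 = 66.2.
Price P = 371 − 206.6 = 164.4.
Kora's profit: (164.4 − 24)·140.4 = 19712.16.

19712.16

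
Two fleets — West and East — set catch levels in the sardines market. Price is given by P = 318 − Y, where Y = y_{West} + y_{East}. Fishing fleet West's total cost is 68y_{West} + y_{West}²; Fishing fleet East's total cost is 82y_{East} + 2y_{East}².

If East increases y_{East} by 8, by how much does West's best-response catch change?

Fishing fleet West's profit: π = y_{West}(318 − (y_{West} + y_{East})) − 68y_{West} − y_{West}².
∂π/∂y_{West} = 250 − 4y_{West} − y_{East} = 0, so y_{West} = 62.5 − 0.25y_{East}.
The reaction-function slope is −0.25, so an 8-unit rise in y_{East} moves y_{West} by −0.25 × 8 = −2. West's best response falls — the actions are strategic substitutes.

-2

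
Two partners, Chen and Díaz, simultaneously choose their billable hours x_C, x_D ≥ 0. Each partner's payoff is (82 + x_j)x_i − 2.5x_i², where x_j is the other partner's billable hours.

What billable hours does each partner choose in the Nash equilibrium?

Chen's payoff is (82 + x_D)x_C − 2.5x_C².
∂π/∂x_C = 82 + x_D − 5x_C = 0, so x_C = 16.4 + 0.2x_D.
By symmetry x_D = x_C; substituting into the reaction function, 0.8x_C = 16.4 and x_C = 20.5.

20.5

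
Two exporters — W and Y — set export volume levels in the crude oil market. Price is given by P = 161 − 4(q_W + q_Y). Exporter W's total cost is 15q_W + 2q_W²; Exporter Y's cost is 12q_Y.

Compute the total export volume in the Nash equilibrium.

Exporter W's profit: π = q_W(161 − 4(q_W + q_Y)) − 15q_W − 2q_W².
∂π/∂q_W = 146 − 12q_W − 4q_Y = 0, so q_W = 73/6 − (1/3)q_Y.
For Y: ∂π/∂q_Y = 149 − 8q_Y − 4q_W = 0 ⇒ q_Y = 18.625 − 0.5q_W.
Plugging q_Y into W's best response: q_W = 73/6 − (1/3)(18.625 − 0.5q_W) ⇒ (5/6)q_W = 143/24, so q_W = 7.15.
Then q_Y = 18.625 − 0.5·7.15 = 15.05.
Total export volume: 7.15 + 15.05 = 22.2.

22.2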